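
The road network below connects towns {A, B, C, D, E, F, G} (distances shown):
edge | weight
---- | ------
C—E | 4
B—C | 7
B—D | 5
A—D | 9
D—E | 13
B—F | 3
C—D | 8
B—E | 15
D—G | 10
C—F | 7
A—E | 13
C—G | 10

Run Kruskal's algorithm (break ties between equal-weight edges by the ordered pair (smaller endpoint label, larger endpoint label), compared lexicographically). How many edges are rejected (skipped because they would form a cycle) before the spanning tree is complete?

Sort edges by weight, then run Kruskal:
B—F (3): add. Components now {A} {B,F} {C} {D} {E} {G}
C—E (4): add. Components now {A} {B,F} {C,E} {D} {G}
B—D (5): add. Components now {A} {B,D,F} {C,E} {G}
B—C (7): add. Components now {A} {B,C,D,E,F} {G}
C—F (7): skip — C and F already connected.
C—D (8): skip — C and D already connected.
A—D (9): add. Components now {A,B,C,D,E,F} {G}
C—G (10): add. Components now {A,B,C,D,E,F,G}
Edges rejected before the tree was complete: 2.

2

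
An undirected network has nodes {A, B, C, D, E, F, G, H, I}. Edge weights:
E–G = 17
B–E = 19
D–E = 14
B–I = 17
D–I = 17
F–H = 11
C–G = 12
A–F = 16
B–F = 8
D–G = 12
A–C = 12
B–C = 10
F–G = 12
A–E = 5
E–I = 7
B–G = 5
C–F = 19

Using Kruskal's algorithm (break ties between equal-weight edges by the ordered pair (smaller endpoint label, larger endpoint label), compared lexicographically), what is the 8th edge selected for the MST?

D-G

Kruskal's algorithm — process edges by increasing weight (ties by edge label):
A–E (5): add — endpoints in different components.
B–G (5): add — endpoints in different components.
E–I (7): add — endpoints in different components.
B–F (8): add — endpoints in different components.
B–C (10): add — endpoints in different components.
F–H (11): add — endpoints in different components.
A–C (12): add — endpoints in different components.
C–G (12): skip — C and G already connected.
D–G (12): add — endpoints in different components.
The 8th edge added is D–G.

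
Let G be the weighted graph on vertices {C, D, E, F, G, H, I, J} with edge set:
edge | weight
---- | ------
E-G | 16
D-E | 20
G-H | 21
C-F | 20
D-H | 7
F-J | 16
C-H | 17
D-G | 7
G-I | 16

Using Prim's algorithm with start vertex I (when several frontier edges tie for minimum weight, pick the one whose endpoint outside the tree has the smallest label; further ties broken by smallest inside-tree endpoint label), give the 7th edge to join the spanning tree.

F-J

Prim, starting at I.
Step 1: cheapest edge leaving the tree is G-I (16); add G.
Step 2: cheapest edge leaving the tree is D-G (7); add D.
Step 3: cheapest edge leaving the tree is D-H (7); add H.
Step 4: cheapest edge leaving the tree is E-G (16); add E.
Step 5: cheapest edge leaving the tree is C-H (17); add C.
Step 6: cheapest edge leaving the tree is C-F (20); add F.
Step 7: cheapest edge leaving the tree is F-J (16); add J.
The 7th edge added is F-J.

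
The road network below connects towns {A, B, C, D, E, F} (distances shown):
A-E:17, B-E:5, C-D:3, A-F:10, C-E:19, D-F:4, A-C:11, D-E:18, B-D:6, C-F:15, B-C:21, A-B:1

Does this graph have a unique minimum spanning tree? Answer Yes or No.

Kruskal: consider edges lightest-first.
A-B (1): add. Components now {A,B} {C} {D} {E} {F}
C-D (3): add. Components now {A,B} {C,D} {E} {F}
D-F (4): add. Components now {A,B} {C,D,F} {E}
B-E (5): add. Components now {A,B,E} {C,D,F}
B-D (6): add. Components now {A,B,C,D,E,F}
Every non-tree edge has weight strictly greater than the heaviest edge on the tree path between its endpoints, so the MST is unique.

Yes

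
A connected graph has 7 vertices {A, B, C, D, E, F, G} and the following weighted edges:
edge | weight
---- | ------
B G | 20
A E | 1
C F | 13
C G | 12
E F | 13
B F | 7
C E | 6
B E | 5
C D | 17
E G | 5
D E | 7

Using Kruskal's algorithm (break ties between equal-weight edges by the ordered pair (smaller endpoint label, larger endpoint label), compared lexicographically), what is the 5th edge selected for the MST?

B-F

Kruskal: consider edges lightest-first.
A E (1): add. Components now {A,E} {B} {C} {D} {F} {G}
B E (5): add. Components now {A,B,E} {C} {D} {F} {G}
E G (5): add. Components now {A,B,E,G} {C} {D} {F}
C E (6): add. Components now {A,B,C,E,G} {D} {F}
B F (7): add. Components now {A,B,C,E,F,G} {D}
D E (7): add. Components now {A,B,C,D,E,F,G}
The 5th edge added is B F.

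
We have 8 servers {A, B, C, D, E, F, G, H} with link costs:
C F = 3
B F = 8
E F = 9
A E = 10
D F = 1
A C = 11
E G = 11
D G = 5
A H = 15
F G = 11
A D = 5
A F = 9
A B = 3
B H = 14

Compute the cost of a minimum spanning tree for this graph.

Grow the tree from G using Prim:
Step 1: frontier [D G 5, E G 11, F G 11] → take D G (5); add D.
Step 2: frontier [D F 1, A D 5, E G 11, F G 11] → take D F (1); add F.
Step 3: frontier [A D 5, C F 3, B F 8, A F 9, E F 9, E G 11] → take C F (3); add C.
Step 4: frontier [A C 11, A D 5, B F 8, A F 9, E F 9, E G 11] → take A D (5); add A.
Step 5: frontier [A B 3, A E 10, A H 15, B F 8, E F 9, E G 11] → take A B (3); add B.
Step 6: frontier [A E 10, A H 15, B H 14, E F 9, E G 11] → take E F (9); add E.
Step 7: frontier [A H 15, B H 14] → take B H (14); add H.
MST edges: D G, D F, C F, A D, A B, E F, B H; total weight 5+1+3+5+3+9+14 = 40.

40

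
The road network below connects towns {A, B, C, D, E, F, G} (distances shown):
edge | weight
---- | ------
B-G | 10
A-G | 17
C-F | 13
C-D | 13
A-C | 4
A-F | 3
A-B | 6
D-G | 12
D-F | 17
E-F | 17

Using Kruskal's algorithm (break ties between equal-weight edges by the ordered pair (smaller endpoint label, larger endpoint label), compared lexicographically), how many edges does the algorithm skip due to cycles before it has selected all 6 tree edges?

4

Sort edges by weight, then run Kruskal:
A-F (3): add — endpoints in different components.
A-C (4): add — endpoints in different components.
A-B (6): add — endpoints in different components.
B-G (10): add — endpoints in different components.
D-G (12): add — endpoints in different components.
C-D (13): skip — C and D already connected.
C-F (13): skip — C and F already connected.
A-G (17): skip — A and G already connected.
D-F (17): skip — D and F already connected.
E-F (17): add — endpoints in different components.
Edges rejected before the tree was complete: 4.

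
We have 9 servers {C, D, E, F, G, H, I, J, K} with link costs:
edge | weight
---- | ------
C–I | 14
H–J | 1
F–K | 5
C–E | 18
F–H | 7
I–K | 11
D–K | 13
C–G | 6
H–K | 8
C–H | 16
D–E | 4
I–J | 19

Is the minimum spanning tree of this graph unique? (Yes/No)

Yes

Kruskal: consider edges lightest-first.
H–J (1): add — endpoints in different components.
D–E (4): add — endpoints in different components.
F–K (5): add — endpoints in different components.
C–G (6): add — endpoints in different components.
F–H (7): add — endpoints in different components.
H–K (8): skip — H and K already connected.
I–K (11): add — endpoints in different components.
D–K (13): add — endpoints in different components.
C–I (14): add — endpoints in different components.
Every non-tree edge has weight strictly greater than the heaviest edge on the tree path between its endpoints, so the MST is unique.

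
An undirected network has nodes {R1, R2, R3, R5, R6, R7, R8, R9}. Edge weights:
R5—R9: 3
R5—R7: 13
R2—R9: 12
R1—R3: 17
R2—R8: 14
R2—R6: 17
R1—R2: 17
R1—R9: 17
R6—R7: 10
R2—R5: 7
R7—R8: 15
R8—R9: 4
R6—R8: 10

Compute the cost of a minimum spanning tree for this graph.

Kruskal: consider edges lightest-first.
R5—R9 (3): add — endpoints in different components.
R8—R9 (4): add — endpoints in different components.
R2—R5 (7): add — endpoints in different components.
R6—R7 (10): add — endpoints in different components.
R6—R8 (10): add — endpoints in different components.
R2—R9 (12): skip — R2 and R9 already connected.
R5—R7 (13): skip — R5 and R7 already connected.
R2—R8 (14): skip — R2 and R8 already connected.
R7—R8 (15): skip — R8 and R7 already connected.
R1—R2 (17): add — endpoints in different components.
R1—R3 (17): add — endpoints in different components.
MST edges: R5—R9, R8—R9, R2—R5, R6—R7, R6—R8, R1—R2, R1—R3; total weight 3+4+7+10+10+17+17 = 68.

68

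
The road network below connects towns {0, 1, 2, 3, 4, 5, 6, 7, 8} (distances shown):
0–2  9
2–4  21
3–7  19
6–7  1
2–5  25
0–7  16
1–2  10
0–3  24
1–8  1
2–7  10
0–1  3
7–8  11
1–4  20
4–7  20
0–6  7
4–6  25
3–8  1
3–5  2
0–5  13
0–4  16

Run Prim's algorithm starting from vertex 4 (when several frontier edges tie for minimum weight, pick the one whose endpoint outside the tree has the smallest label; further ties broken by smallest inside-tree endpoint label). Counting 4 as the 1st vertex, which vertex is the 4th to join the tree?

Grow the tree from 4 using Prim:
Step 1: cheapest edge leaving the tree is 0–4 (16); add 0.
Step 2: cheapest edge leaving the tree is 0–1 (3); add 1.
Step 3: cheapest edge leaving the tree is 1–8 (1); add 8.
Step 4: cheapest edge leaving the tree is 3–8 (1); add 3.
Step 5: cheapest edge leaving the tree is 3–5 (2); add 5.
Step 6: cheapest edge leaving the tree is 0–6 (7); add 6.
Step 7: cheapest edge leaving the tree is 6–7 (1); add 7.
Step 8: cheapest edge leaving the tree is 0–2 (9); add 2.
Vertex order: 4, 0, 1, 8, 3, 5, 6, 7, 2. The 4th vertex is 8.

8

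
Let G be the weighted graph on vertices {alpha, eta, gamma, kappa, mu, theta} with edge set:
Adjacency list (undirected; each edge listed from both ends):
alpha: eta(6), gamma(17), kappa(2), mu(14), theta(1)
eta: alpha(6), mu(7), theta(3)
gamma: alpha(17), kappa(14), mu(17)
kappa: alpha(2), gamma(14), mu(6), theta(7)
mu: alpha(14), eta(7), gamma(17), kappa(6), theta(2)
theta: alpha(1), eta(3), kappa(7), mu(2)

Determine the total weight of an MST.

Prim, starting at gamma.
Step 1: frontier [gamma—kappa 14, alpha—gamma 17, gamma—mu 17] → take gamma—kappa (14); add kappa.
Step 2: frontier [alpha—gamma 17, gamma—mu 17, alpha—kappa 2, kappa—mu 6, kappa—theta 7] → take alpha—kappa (2); add alpha.
Step 3: frontier [alpha—theta 1, alpha—eta 6, alpha—mu 14, gamma—mu 17, kappa—mu 6, kappa—theta 7] → take alpha—theta (1); add theta.
Step 4: frontier [alpha—eta 6, alpha—mu 14, gamma—mu 17, kappa—mu 6, mu—theta 2, eta—theta 3] → take mu—theta (2); add mu.
Step 5: frontier [alpha—eta 6, eta—mu 7, eta—theta 3] → take eta—theta (3); add eta.
MST edges: gamma—kappa, alpha—kappa, alpha—theta, mu—theta, eta—theta; total weight 14+2+1+2+3 = 22.

22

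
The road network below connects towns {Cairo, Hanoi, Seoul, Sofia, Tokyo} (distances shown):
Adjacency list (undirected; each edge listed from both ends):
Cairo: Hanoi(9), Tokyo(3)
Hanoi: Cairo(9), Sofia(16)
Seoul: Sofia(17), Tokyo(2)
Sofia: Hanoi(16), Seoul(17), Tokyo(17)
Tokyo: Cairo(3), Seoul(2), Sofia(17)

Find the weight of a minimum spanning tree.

Kruskal's algorithm — process edges by increasing weight (ties by edge label):
Seoul–Tokyo (2): add. Components now {Seoul,Tokyo} {Cairo} {Hanoi} {Sofia}
Cairo–Tokyo (3): add. Components now {Cairo,Seoul,Tokyo} {Hanoi} {Sofia}
Cairo–Hanoi (9): add. Components now {Cairo,Hanoi,Seoul,Tokyo} {Sofia}
Hanoi–Sofia (16): add. Components now {Cairo,Hanoi,Seoul,Sofia,Tokyo}
MST edges: Seoul–Tokyo, Cairo–Tokyo, Cairo–Hanoi, Hanoi–Sofia; total weight 2+3+9+16 = 30.

30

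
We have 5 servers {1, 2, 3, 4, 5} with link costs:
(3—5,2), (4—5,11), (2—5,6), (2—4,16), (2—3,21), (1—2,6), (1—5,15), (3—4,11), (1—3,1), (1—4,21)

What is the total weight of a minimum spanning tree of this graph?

Sort edges by weight, then run Kruskal:
1—3 (1): add — endpoints in different components.
3—5 (2): add — endpoints in different components.
1—2 (6): add — endpoints in different components.
2—5 (6): skip — 2 and 5 already connected.
3—4 (11): add — endpoints in different components.
MST edges: 1—3, 3—5, 1—2, 3—4; total weight 1+2+6+11 = 20.

20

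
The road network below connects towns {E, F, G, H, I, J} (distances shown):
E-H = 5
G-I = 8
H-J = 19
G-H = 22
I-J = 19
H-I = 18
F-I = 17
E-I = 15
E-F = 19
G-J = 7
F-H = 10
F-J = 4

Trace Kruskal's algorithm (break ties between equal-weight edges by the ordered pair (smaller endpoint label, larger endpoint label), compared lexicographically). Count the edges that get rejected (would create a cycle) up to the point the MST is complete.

0

Sort edges by weight, then run Kruskal:
F-J (4): add — endpoints in different components.
E-H (5): add — endpoints in different components.
G-J (7): add — endpoints in different components.
G-I (8): add — endpoints in different components.
F-H (10): add — endpoints in different components.
Edges rejected before the tree was complete: 0.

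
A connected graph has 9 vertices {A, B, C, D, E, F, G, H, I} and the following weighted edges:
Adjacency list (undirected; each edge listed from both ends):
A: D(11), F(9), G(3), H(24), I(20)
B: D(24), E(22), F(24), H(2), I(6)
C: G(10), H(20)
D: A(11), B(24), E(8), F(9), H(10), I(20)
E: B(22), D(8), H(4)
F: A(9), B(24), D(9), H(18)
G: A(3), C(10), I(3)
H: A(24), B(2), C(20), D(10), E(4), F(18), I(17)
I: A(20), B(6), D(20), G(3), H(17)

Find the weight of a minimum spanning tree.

Prim's algorithm from I:
Step 1: cheapest edge leaving the tree is G–I (3); add G.
Step 2: cheapest edge leaving the tree is A–G (3); add A.
Step 3: cheapest edge leaving the tree is B–I (6); add B.
Step 4: cheapest edge leaving the tree is B–H (2); add H.
Step 5: cheapest edge leaving the tree is E–H (4); add E.
Step 6: cheapest edge leaving the tree is D–E (8); add D.
Step 7: cheapest edge leaving the tree is A–F (9); add F.
Step 8: cheapest edge leaving the tree is C–G (10); add C.
MST edges: G–I, A–G, B–I, B–H, E–H, D–E, A–F, C–G; total weight 3+3+6+2+4+8+9+10 = 45.

45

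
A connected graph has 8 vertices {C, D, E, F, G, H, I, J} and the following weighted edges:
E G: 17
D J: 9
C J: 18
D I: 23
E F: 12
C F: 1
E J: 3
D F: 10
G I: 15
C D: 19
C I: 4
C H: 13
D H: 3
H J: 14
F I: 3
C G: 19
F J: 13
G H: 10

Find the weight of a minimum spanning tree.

39

Kruskal: consider edges lightest-first.
C F (1): add — endpoints in different components.
D H (3): add — endpoints in different components.
E J (3): add — endpoints in different components.
F I (3): add — endpoints in different components.
C I (4): skip — C and I already connected.
D J (9): add — endpoints in different components.
D F (10): add — endpoints in different components.
G H (10): add — endpoints in different components.
MST edges: C F, D H, E J, F I, D J, D F, G H; total weight 1+3+3+3+9+10+10 = 39.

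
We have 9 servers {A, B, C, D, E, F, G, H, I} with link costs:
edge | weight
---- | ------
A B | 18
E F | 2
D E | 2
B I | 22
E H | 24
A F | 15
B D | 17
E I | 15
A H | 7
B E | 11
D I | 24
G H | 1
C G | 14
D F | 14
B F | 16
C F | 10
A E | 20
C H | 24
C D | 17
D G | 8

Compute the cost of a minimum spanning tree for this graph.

Grow the tree from D using Prim:
Step 1: cheapest edge leaving the tree is D E (2); add E.
Step 2: cheapest edge leaving the tree is E F (2); add F.
Step 3: cheapest edge leaving the tree is D G (8); add G.
Step 4: cheapest edge leaving the tree is G H (1); add H.
Step 5: cheapest edge leaving the tree is A H (7); add A.
Step 6: cheapest edge leaving the tree is C F (10); add C.
Step 7: cheapest edge leaving the tree is B E (11); add B.
Step 8: cheapest edge leaving the tree is E I (15); add I.
MST edges: D E, E F, D G, G H, A H, C F, B E, E I; total weight 2+2+8+1+7+10+11+15 = 56.

56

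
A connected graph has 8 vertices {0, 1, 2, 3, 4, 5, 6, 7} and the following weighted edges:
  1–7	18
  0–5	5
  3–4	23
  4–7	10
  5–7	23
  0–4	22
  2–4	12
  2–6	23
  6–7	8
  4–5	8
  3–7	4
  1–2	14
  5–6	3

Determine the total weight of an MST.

54

Grow the tree from 3 using Prim:
Step 1: frontier [3–7 4, 3–4 23] → take 3–7 (4); add 7.
Step 2: frontier [3–4 23, 6–7 8, 4–7 10, 1–7 18, 5–7 23] → take 6–7 (8); add 6.
Step 3: frontier [3–4 23, 5–6 3, 2–6 23, 4–7 10, 1–7 18, 5–7 23] → take 5–6 (3); add 5.
Step 4: frontier [3–4 23, 0–5 5, 4–5 8, 2–6 23, 4–7 10, 1–7 18] → take 0–5 (5); add 0.
Step 5: frontier [0–4 22, 3–4 23, 4–5 8, 2–6 23, 4–7 10, 1–7 18] → take 4–5 (8); add 4.
Step 6: frontier [2–4 12, 2–6 23, 1–7 18] → take 2–4 (12); add 2.
Step 7: frontier [1–2 14, 1–7 18] → take 1–2 (14); add 1.
MST edges: 3–7, 6–7, 5–6, 0–5, 4–5, 2–4, 1–2; total weight 4+8+3+5+8+12+14 = 54.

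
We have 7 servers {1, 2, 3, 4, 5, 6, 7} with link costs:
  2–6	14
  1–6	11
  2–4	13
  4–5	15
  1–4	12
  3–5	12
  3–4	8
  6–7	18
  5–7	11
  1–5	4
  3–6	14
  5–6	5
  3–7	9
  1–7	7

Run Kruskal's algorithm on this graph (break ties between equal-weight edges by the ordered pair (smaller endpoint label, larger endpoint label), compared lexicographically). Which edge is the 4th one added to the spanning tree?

Kruskal's algorithm — process edges by increasing weight (ties by edge label):
1–5 (4): add — endpoints in different components.
5–6 (5): add — endpoints in different components.
1–7 (7): add — endpoints in different components.
3–4 (8): add — endpoints in different components.
3–7 (9): add — endpoints in different components.
1–6 (11): skip — 1 and 6 already connected.
5–7 (11): skip — 5 and 7 already connected.
1–4 (12): skip — 1 and 4 already connected.
3–5 (12): skip — 3 and 5 already connected.
2–4 (13): add — endpoints in different components.
The 4th edge added is 3–4.

3-4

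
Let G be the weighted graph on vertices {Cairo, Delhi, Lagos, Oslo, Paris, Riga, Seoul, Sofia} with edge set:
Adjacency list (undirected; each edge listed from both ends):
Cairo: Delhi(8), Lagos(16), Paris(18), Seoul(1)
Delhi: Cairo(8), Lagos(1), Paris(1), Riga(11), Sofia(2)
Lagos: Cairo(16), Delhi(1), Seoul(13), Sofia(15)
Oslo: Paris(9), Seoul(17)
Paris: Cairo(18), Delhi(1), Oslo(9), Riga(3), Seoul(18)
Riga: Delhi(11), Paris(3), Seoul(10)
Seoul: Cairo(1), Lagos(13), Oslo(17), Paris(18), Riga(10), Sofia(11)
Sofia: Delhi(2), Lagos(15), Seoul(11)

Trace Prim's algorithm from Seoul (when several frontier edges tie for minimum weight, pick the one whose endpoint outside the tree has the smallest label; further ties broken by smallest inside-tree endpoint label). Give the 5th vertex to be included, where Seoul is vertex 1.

Prim, starting at Seoul.
Step 1: cheapest edge leaving the tree is Cairo Seoul (1); add Cairo.
Step 2: cheapest edge leaving the tree is Cairo Delhi (8); add Delhi.
Step 3: cheapest edge leaving the tree is Delhi Lagos (1); add Lagos.
Step 4: cheapest edge leaving the tree is Delhi Paris (1); add Paris.
Step 5: cheapest edge leaving the tree is Delhi Sofia (2); add Sofia.
Step 6: cheapest edge leaving the tree is Paris Riga (3); add Riga.
Step 7: cheapest edge leaving the tree is Oslo Paris (9); add Oslo.
Vertex order: Seoul, Cairo, Delhi, Lagos, Paris, Sofia, Riga, Oslo. The 5th vertex is Paris.

Paris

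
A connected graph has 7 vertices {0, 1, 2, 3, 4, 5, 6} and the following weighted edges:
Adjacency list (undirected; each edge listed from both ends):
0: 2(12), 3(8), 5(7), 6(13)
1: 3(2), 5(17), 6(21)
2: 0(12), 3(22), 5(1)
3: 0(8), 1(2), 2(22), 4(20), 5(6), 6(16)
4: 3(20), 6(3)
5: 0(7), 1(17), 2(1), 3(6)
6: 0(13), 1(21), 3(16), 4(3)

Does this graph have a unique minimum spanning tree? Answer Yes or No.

Yes

Kruskal's algorithm — process edges by increasing weight (ties by edge label):
2—5 (1): add. Components now {0} {1} {2,5} {3} {4} {6}
1—3 (2): add. Components now {0} {1,3} {2,5} {4} {6}
4—6 (3): add. Components now {0} {1,3} {2,5} {4,6}
3—5 (6): add. Components now {0} {1,2,3,5} {4,6}
0—5 (7): add. Components now {0,1,2,3,5} {4,6}
0—3 (8): skip — 0 and 3 already connected.
0—2 (12): skip — 0 and 2 already connected.
0—6 (13): add. Components now {0,1,2,3,4,5,6}
Every non-tree edge has weight strictly greater than the heaviest edge on the tree path between its endpoints, so the MST is unique.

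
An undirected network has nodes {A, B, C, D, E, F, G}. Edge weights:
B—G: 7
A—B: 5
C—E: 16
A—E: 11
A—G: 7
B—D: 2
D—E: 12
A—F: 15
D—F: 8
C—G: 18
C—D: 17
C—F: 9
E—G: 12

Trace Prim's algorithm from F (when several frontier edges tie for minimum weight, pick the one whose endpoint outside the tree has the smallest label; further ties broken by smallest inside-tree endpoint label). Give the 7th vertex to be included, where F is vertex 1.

Prim, starting at F.
Step 1: cheapest edge leaving the tree is D—F (8); add D.
Step 2: cheapest edge leaving the tree is B—D (2); add B.
Step 3: cheapest edge leaving the tree is A—B (5); add A.
Step 4: cheapest edge leaving the tree is A—G (7); add G.
Step 5: cheapest edge leaving the tree is C—F (9); add C.
Step 6: cheapest edge leaving the tree is A—E (11); add E.
Vertex order: F, D, B, A, G, C, E. The 7th vertex is E.

E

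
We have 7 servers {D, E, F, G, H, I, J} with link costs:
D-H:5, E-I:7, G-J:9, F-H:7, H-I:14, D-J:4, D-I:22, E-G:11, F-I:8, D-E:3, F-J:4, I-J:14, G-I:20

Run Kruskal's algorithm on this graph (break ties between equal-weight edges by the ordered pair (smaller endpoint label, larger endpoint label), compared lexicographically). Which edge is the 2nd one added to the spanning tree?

D-J

Sort edges by weight, then run Kruskal:
D-E (3): add — endpoints in different components.
D-J (4): add — endpoints in different components.
F-J (4): add — endpoints in different components.
D-H (5): add — endpoints in different components.
E-I (7): add — endpoints in different components.
F-H (7): skip — F and H already connected.
F-I (8): skip — F and I already connected.
G-J (9): add — endpoints in different components.
The 2nd edge added is D-J.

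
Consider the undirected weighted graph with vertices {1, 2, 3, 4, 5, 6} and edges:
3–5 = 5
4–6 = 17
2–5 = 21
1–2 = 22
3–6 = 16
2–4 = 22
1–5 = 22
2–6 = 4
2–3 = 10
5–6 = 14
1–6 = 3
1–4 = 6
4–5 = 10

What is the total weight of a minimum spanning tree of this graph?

Kruskal's algorithm — process edges by increasing weight (ties by edge label):
1–6 (3): add — endpoints in different components.
2–6 (4): add — endpoints in different components.
3–5 (5): add — endpoints in different components.
1–4 (6): add — endpoints in different components.
2–3 (10): add — endpoints in different components.
MST edges: 1–6, 2–6, 3–5, 1–4, 2–3; total weight 3+4+5+6+10 = 28.

28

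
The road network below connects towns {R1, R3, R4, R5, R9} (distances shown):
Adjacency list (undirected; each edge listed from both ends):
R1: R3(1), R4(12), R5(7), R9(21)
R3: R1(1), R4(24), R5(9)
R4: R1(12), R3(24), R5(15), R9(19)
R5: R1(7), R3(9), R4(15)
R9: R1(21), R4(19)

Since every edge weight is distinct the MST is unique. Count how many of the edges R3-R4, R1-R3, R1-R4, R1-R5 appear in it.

Sort edges by weight, then run Kruskal:
R1-R3 (1): add. Components now {R4} {R1,R3} {R5} {R9}
R1-R5 (7): add. Components now {R4} {R1,R3,R5} {R9}
R3-R5 (9): skip — R5 and R3 already connected.
R1-R4 (12): add. Components now {R1,R3,R4,R5} {R9}
R4-R5 (15): skip — R4 and R5 already connected.
R4-R9 (19): add. Components now {R1,R3,R4,R5,R9}
MST edge set: {R1-R3, R1-R5, R1-R4, R4-R9}.
Of the listed edges, {R1-R3, R1-R4, R1-R5} are in the MST → 3.

3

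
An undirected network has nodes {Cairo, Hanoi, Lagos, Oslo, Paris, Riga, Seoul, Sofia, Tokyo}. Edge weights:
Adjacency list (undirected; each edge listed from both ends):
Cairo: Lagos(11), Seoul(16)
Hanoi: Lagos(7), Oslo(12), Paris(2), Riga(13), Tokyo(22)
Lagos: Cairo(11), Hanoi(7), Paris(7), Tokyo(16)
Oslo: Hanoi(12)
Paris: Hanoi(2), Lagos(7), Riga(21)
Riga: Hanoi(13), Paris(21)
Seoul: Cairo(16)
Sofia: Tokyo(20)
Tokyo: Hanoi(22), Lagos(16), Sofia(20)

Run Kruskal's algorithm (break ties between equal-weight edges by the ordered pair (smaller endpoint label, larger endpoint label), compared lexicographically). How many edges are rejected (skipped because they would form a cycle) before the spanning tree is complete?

1

Sort edges by weight, then run Kruskal:
Hanoi—Paris (2): add — endpoints in different components.
Hanoi—Lagos (7): add — endpoints in different components.
Lagos—Paris (7): skip — Lagos and Paris already connected.
Cairo—Lagos (11): add — endpoints in different components.
Hanoi—Oslo (12): add — endpoints in different components.
Hanoi—Riga (13): add — endpoints in different components.
Cairo—Seoul (16): add — endpoints in different components.
Lagos—Tokyo (16): add — endpoints in different components.
Sofia—Tokyo (20): add — endpoints in different components.
Edges rejected before the tree was complete: 1.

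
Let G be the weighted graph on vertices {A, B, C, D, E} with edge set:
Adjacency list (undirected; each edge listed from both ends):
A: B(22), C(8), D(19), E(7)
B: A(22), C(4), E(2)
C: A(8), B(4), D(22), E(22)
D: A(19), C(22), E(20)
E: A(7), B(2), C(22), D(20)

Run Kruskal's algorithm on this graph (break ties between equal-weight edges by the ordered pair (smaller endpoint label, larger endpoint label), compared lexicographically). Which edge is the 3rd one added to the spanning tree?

A-E

Kruskal: consider edges lightest-first.
B–E (2): add — endpoints in different components.
B–C (4): add — endpoints in different components.
A–E (7): add — endpoints in different components.
A–C (8): skip — A and C already connected.
A–D (19): add — endpoints in different components.
The 3rd edge added is A–E.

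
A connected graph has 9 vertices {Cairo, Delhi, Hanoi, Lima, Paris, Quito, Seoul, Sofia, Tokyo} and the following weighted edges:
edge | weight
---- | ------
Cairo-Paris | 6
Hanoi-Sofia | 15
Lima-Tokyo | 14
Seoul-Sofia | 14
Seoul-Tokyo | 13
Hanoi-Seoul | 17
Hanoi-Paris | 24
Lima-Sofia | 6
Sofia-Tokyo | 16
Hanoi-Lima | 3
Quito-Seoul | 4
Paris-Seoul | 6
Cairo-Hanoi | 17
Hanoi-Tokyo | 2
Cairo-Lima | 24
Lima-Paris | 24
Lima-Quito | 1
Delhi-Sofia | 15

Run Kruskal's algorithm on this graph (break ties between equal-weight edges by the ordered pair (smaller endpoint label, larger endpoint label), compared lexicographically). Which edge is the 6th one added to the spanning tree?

Sort edges by weight, then run Kruskal:
Lima-Quito (1): add — endpoints in different components.
Hanoi-Tokyo (2): add — endpoints in different components.
Hanoi-Lima (3): add — endpoints in different components.
Quito-Seoul (4): add — endpoints in different components.
Cairo-Paris (6): add — endpoints in different components.
Lima-Sofia (6): add — endpoints in different components.
Paris-Seoul (6): add — endpoints in different components.
Seoul-Tokyo (13): skip — Tokyo and Seoul already connected.
Lima-Tokyo (14): skip — Tokyo and Lima already connected.
Seoul-Sofia (14): skip — Sofia and Seoul already connected.
Delhi-Sofia (15): add — endpoints in different components.
The 6th edge added is Lima-Sofia.

Lima-Sofia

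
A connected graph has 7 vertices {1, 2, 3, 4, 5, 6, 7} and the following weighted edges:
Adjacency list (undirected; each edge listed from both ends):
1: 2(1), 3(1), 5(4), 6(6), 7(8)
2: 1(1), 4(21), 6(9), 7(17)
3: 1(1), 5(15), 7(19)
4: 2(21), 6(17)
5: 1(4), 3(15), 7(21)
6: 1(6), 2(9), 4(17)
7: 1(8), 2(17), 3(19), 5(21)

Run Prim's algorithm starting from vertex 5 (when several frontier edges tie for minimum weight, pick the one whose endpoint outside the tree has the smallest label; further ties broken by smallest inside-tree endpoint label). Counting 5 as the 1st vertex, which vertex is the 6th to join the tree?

Grow the tree from 5 using Prim:
Step 1: cheapest edge leaving the tree is 1—5 (4); add 1.
Step 2: cheapest edge leaving the tree is 1—2 (1); add 2.
Step 3: cheapest edge leaving the tree is 1—3 (1); add 3.
Step 4: cheapest edge leaving the tree is 1—6 (6); add 6.
Step 5: cheapest edge leaving the tree is 1—7 (8); add 7.
Step 6: cheapest edge leaving the tree is 4—6 (17); add 4.
Vertex order: 5, 1, 2, 3, 6, 7, 4. The 6th vertex is 7.

7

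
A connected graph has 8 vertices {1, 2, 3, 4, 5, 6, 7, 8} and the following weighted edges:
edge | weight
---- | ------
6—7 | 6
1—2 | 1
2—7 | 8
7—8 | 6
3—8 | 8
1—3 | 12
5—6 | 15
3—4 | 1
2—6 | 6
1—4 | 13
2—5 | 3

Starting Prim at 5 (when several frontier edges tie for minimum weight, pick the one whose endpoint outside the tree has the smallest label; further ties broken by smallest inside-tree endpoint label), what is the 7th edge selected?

Prim's algorithm from 5:
Step 1: cheapest edge leaving the tree is 2—5 (3); add 2.
Step 2: cheapest edge leaving the tree is 1—2 (1); add 1.
Step 3: cheapest edge leaving the tree is 2—6 (6); add 6.
Step 4: cheapest edge leaving the tree is 6—7 (6); add 7.
Step 5: cheapest edge leaving the tree is 7—8 (6); add 8.
Step 6: cheapest edge leaving the tree is 3—8 (8); add 3.
Step 7: cheapest edge leaving the tree is 3—4 (1); add 4.
The 7th edge added is 3—4.

3-4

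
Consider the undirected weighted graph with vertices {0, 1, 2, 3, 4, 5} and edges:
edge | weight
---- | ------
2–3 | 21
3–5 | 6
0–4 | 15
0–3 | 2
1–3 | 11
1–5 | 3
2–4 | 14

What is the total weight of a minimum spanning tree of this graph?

40

Kruskal's algorithm — process edges by increasing weight (ties by edge label):
0–3 (2): add — endpoints in different components.
1–5 (3): add — endpoints in different components.
3–5 (6): add — endpoints in different components.
1–3 (11): skip — 1 and 3 already connected.
2–4 (14): add — endpoints in different components.
0–4 (15): add — endpoints in different components.
MST edges: 0–3, 1–5, 3–5, 2–4, 0–4; total weight 2+3+6+14+15 = 40.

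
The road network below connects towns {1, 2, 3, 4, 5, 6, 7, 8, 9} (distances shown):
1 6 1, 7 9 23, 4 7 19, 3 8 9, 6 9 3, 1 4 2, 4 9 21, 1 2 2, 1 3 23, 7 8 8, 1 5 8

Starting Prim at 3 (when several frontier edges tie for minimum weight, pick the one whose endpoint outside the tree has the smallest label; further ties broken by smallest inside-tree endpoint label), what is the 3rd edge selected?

4-7

Grow the tree from 3 using Prim:
Step 1: cheapest edge leaving the tree is 3 8 (9); add 8.
Step 2: cheapest edge leaving the tree is 7 8 (8); add 7.
Step 3: cheapest edge leaving the tree is 4 7 (19); add 4.
Step 4: cheapest edge leaving the tree is 1 4 (2); add 1.
Step 5: cheapest edge leaving the tree is 1 6 (1); add 6.
Step 6: cheapest edge leaving the tree is 1 2 (2); add 2.
Step 7: cheapest edge leaving the tree is 6 9 (3); add 9.
Step 8: cheapest edge leaving the tree is 1 5 (8); add 5.
The 3rd edge added is 4 7.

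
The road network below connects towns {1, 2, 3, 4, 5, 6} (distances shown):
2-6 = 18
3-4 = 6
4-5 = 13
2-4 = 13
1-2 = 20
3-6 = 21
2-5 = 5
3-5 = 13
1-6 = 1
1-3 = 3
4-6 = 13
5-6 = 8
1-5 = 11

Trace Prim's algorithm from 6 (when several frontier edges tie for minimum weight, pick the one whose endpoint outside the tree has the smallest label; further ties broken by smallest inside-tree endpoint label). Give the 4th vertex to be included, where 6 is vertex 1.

4

Prim, starting at 6.
Step 1: frontier [1-6 1, 5-6 8, 4-6 13, 2-6 18, 3-6 21] → take 1-6 (1); add 1.
Step 2: frontier [1-3 3, 1-5 11, 1-2 20, 5-6 8, 4-6 13, 2-6 18, 3-6 21] → take 1-3 (3); add 3.
Step 3: frontier [1-5 11, 1-2 20, 3-4 6, 3-5 13, 5-6 8, 4-6 13, 2-6 18] → take 3-4 (6); add 4.
Step 4: frontier [1-5 11, 1-2 20, 3-5 13, 2-4 13, 4-5 13, 5-6 8, 2-6 18] → take 5-6 (8); add 5.
Step 5: frontier [1-2 20, 2-4 13, 2-5 5, 2-6 18] → take 2-5 (5); add 2.
Vertex order: 6, 1, 3, 4, 5, 2. The 4th vertex is 4.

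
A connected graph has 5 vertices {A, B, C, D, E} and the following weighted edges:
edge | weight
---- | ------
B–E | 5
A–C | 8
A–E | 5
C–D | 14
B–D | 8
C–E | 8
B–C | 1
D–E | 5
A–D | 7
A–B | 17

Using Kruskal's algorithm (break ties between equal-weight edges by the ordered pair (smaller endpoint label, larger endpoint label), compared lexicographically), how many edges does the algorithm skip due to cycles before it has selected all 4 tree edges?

Kruskal's algorithm — process edges by increasing weight (ties by edge label):
B–C (1): add — endpoints in different components.
A–E (5): add — endpoints in different components.
B–E (5): add — endpoints in different components.
D–E (5): add — endpoints in different components.
Edges rejected before the tree was complete: 0.

0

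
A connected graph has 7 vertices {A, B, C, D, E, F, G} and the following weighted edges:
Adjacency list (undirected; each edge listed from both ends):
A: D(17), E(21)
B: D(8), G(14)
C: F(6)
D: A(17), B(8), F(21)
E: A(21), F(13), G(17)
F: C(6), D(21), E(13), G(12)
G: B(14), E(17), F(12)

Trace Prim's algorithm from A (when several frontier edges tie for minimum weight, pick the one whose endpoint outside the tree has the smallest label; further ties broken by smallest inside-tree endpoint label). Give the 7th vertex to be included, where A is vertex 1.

E

Prim's algorithm from A:
Step 1: frontier [A—D 17, A—E 21] → take A—D (17); add D.
Step 2: frontier [A—E 21, B—D 8, D—F 21] → take B—D (8); add B.
Step 3: frontier [A—E 21, B—G 14, D—F 21] → take B—G (14); add G.
Step 4: frontier [A—E 21, D—F 21, F—G 12, E—G 17] → take F—G (12); add F.
Step 5: frontier [A—E 21, C—F 6, E—F 13, E—G 17] → take C—F (6); add C.
Step 6: frontier [A—E 21, E—F 13, E—G 17] → take E—F (13); add E.
Vertex order: A, D, B, G, F, C, E. The 7th vertex is E.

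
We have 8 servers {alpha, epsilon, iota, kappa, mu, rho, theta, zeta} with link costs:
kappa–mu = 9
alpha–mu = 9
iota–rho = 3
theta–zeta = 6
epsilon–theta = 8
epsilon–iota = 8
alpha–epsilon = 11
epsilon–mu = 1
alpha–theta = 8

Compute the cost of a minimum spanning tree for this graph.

43

Prim, starting at epsilon.
Step 1: frontier [epsilon–mu 1, epsilon–iota 8, epsilon–theta 8, alpha–epsilon 11] → take epsilon–mu (1); add mu.
Step 2: frontier [epsilon–iota 8, epsilon–theta 8, alpha–epsilon 11, alpha–mu 9, kappa–mu 9] → take epsilon–iota (8); add iota.
Step 3: frontier [epsilon–theta 8, alpha–epsilon 11, iota–rho 3, alpha–mu 9, kappa–mu 9] → take iota–rho (3); add rho.
Step 4: frontier [epsilon–theta 8, alpha–epsilon 11, alpha–mu 9, kappa–mu 9] → take epsilon–theta (8); add theta.
Step 5: frontier [alpha–epsilon 11, alpha–mu 9, kappa–mu 9, theta–zeta 6, alpha–theta 8] → take theta–zeta (6); add zeta.
Step 6: frontier [alpha–epsilon 11, alpha–mu 9, kappa–mu 9, alpha–theta 8] → take alpha–theta (8); add alpha.
Step 7: frontier [kappa–mu 9] → take kappa–mu (9); add kappa.
MST edges: epsilon–mu, epsilon–iota, iota–rho, epsilon–theta, theta–zeta, alpha–theta, kappa–mu; total weight 1+8+3+8+6+8+9 = 43.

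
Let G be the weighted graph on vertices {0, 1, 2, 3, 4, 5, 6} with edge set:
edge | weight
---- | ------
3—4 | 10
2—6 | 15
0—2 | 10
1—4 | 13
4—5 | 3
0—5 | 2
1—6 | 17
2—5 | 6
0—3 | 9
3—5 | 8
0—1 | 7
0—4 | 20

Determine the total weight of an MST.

Sort edges by weight, then run Kruskal:
0—5 (2): add — endpoints in different components.
4—5 (3): add — endpoints in different components.
2—5 (6): add — endpoints in different components.
0—1 (7): add — endpoints in different components.
3—5 (8): add — endpoints in different components.
0—3 (9): skip — 0 and 3 already connected.
0—2 (10): skip — 0 and 2 already connected.
3—4 (10): skip — 3 and 4 already connected.
1—4 (13): skip — 1 and 4 already connected.
2—6 (15): add — endpoints in different components.
MST edges: 0—5, 4—5, 2—5, 0—1, 3—5, 2—6; total weight 2+3+6+7+8+15 = 41.

41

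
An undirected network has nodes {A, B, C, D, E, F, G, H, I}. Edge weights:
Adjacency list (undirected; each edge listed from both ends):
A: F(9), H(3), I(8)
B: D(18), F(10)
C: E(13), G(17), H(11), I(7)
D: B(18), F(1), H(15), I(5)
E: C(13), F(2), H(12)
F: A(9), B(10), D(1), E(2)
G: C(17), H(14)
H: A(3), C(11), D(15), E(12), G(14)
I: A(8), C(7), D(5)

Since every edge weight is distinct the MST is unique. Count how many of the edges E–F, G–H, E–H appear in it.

Kruskal: consider edges lightest-first.
D–F (1): add — endpoints in different components.
E–F (2): add — endpoints in different components.
A–H (3): add — endpoints in different components.
D–I (5): add — endpoints in different components.
C–I (7): add — endpoints in different components.
A–I (8): add — endpoints in different components.
A–F (9): skip — A and F already connected.
B–F (10): add — endpoints in different components.
C–H (11): skip — C and H already connected.
E–H (12): skip — E and H already connected.
C–E (13): skip — C and E already connected.
G–H (14): add — endpoints in different components.
MST edge set: {D–F, E–F, A–H, D–I, C–I, A–I, B–F, G–H}.
Of the listed edges, {E–F, G–H} are in the MST → 2.

2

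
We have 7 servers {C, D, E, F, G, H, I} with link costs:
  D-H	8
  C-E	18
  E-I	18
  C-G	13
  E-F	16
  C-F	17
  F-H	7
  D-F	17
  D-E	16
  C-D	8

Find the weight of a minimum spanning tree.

Prim, starting at I.
Step 1: cheapest edge leaving the tree is E-I (18); add E.
Step 2: cheapest edge leaving the tree is D-E (16); add D.
Step 3: cheapest edge leaving the tree is C-D (8); add C.
Step 4: cheapest edge leaving the tree is D-H (8); add H.
Step 5: cheapest edge leaving the tree is F-H (7); add F.
Step 6: cheapest edge leaving the tree is C-G (13); add G.
MST edges: E-I, D-E, C-D, D-H, F-H, C-G; total weight 18+16+8+8+7+13 = 70.

70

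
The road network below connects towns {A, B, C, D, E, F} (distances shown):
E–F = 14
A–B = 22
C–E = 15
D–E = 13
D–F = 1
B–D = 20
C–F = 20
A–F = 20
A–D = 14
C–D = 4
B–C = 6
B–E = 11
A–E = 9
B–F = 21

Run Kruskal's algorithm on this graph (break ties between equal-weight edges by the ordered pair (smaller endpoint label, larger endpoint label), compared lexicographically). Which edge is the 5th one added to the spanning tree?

Sort edges by weight, then run Kruskal:
D–F (1): add. Components now {A} {B} {C} {D,F} {E}
C–D (4): add. Components now {A} {B} {C,D,F} {E}
B–C (6): add. Components now {A} {B,C,D,F} {E}
A–E (9): add. Components now {A,E} {B,C,D,F}
B–E (11): add. Components now {A,B,C,D,E,F}
The 5th edge added is B–E.

B-E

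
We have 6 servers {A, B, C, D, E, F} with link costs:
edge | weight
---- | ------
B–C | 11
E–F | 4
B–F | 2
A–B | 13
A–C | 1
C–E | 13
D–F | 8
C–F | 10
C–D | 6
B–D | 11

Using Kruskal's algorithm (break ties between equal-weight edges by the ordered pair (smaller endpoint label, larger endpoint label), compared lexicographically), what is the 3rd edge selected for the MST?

Sort edges by weight, then run Kruskal:
A–C (1): add. Components now {A,C} {B} {D} {E} {F}
B–F (2): add. Components now {A,C} {B,F} {D} {E}
E–F (4): add. Components now {A,C} {B,E,F} {D}
C–D (6): add. Components now {A,C,D} {B,E,F}
D–F (8): add. Components now {A,B,C,D,E,F}
The 3rd edge added is E–F.

E-F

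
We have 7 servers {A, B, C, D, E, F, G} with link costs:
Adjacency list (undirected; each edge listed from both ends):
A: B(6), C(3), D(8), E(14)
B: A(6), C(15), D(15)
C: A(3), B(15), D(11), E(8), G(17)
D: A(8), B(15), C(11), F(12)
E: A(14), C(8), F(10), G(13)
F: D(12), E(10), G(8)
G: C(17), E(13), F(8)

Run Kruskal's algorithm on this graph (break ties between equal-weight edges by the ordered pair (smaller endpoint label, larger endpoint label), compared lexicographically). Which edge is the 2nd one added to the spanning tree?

A-B

Kruskal's algorithm — process edges by increasing weight (ties by edge label):
A–C (3): add. Components now {A,C} {B} {D} {E} {F} {G}
A–B (6): add. Components now {A,B,C} {D} {E} {F} {G}
A–D (8): add. Components now {A,B,C,D} {E} {F} {G}
C–E (8): add. Components now {A,B,C,D,E} {F} {G}
F–G (8): add. Components now {A,B,C,D,E} {F,G}
E–F (10): add. Components now {A,B,C,D,E,F,G}
The 2nd edge added is A–B.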